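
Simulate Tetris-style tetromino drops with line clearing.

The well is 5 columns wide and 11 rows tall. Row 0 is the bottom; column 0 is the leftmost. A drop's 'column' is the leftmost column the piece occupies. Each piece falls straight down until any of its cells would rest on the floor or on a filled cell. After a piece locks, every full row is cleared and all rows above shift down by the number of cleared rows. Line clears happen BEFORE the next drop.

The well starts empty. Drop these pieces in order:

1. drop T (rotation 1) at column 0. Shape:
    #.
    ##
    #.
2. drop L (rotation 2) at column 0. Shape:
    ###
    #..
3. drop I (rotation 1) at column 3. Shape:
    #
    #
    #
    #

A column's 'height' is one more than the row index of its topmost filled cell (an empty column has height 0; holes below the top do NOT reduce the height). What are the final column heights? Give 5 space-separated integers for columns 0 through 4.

Answer: 5 5 5 4 0

Derivation:
Drop 1: T rot1 at col 0 lands with bottom-row=0; cleared 0 line(s) (total 0); column heights now [3 2 0 0 0], max=3
Drop 2: L rot2 at col 0 lands with bottom-row=3; cleared 0 line(s) (total 0); column heights now [5 5 5 0 0], max=5
Drop 3: I rot1 at col 3 lands with bottom-row=0; cleared 0 line(s) (total 0); column heights now [5 5 5 4 0], max=5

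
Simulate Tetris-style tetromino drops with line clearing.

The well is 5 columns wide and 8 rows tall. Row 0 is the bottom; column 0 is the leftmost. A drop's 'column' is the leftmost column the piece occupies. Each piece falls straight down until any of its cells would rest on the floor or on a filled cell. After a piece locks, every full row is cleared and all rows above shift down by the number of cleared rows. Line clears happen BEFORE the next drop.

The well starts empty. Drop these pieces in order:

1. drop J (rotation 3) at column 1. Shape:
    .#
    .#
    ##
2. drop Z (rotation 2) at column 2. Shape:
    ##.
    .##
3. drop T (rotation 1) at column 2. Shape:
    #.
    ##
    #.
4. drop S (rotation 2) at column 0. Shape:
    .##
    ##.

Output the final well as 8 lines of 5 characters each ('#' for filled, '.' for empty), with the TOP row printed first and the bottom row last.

Drop 1: J rot3 at col 1 lands with bottom-row=0; cleared 0 line(s) (total 0); column heights now [0 1 3 0 0], max=3
Drop 2: Z rot2 at col 2 lands with bottom-row=2; cleared 0 line(s) (total 0); column heights now [0 1 4 4 3], max=4
Drop 3: T rot1 at col 2 lands with bottom-row=4; cleared 0 line(s) (total 0); column heights now [0 1 7 6 3], max=7
Drop 4: S rot2 at col 0 lands with bottom-row=6; cleared 0 line(s) (total 0); column heights now [7 8 8 6 3], max=8

Answer: .##..
###..
..##.
..#..
..##.
..###
..#..
.##..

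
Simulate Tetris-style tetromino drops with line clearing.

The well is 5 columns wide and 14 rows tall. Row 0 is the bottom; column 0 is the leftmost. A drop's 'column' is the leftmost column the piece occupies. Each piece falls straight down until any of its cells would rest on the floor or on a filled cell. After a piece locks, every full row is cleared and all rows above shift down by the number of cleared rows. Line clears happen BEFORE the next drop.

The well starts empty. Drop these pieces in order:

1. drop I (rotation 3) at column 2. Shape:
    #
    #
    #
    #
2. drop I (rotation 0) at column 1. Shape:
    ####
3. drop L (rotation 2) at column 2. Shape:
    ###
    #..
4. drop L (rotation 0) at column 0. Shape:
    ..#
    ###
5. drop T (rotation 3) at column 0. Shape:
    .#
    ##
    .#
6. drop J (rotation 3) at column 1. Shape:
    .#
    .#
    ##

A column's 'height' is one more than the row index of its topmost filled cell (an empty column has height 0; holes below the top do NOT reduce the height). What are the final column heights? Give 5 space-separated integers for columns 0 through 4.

Answer: 10 12 14 7 7

Derivation:
Drop 1: I rot3 at col 2 lands with bottom-row=0; cleared 0 line(s) (total 0); column heights now [0 0 4 0 0], max=4
Drop 2: I rot0 at col 1 lands with bottom-row=4; cleared 0 line(s) (total 0); column heights now [0 5 5 5 5], max=5
Drop 3: L rot2 at col 2 lands with bottom-row=5; cleared 0 line(s) (total 0); column heights now [0 5 7 7 7], max=7
Drop 4: L rot0 at col 0 lands with bottom-row=7; cleared 0 line(s) (total 0); column heights now [8 8 9 7 7], max=9
Drop 5: T rot3 at col 0 lands with bottom-row=8; cleared 0 line(s) (total 0); column heights now [10 11 9 7 7], max=11
Drop 6: J rot3 at col 1 lands with bottom-row=11; cleared 0 line(s) (total 0); column heights now [10 12 14 7 7], max=14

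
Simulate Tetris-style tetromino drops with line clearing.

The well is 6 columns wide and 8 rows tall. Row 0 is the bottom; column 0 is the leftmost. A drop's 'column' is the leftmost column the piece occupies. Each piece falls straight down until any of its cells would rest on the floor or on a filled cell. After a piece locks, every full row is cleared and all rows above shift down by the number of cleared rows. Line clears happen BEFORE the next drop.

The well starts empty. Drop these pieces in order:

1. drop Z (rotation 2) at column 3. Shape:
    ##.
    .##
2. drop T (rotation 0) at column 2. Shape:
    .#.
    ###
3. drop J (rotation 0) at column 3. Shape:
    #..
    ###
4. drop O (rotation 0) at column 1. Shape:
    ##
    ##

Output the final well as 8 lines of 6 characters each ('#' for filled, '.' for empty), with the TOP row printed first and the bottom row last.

Answer: ......
......
...#..
.#####
.###..
..###.
...##.
....##

Derivation:
Drop 1: Z rot2 at col 3 lands with bottom-row=0; cleared 0 line(s) (total 0); column heights now [0 0 0 2 2 1], max=2
Drop 2: T rot0 at col 2 lands with bottom-row=2; cleared 0 line(s) (total 0); column heights now [0 0 3 4 3 1], max=4
Drop 3: J rot0 at col 3 lands with bottom-row=4; cleared 0 line(s) (total 0); column heights now [0 0 3 6 5 5], max=6
Drop 4: O rot0 at col 1 lands with bottom-row=3; cleared 0 line(s) (total 0); column heights now [0 5 5 6 5 5], max=6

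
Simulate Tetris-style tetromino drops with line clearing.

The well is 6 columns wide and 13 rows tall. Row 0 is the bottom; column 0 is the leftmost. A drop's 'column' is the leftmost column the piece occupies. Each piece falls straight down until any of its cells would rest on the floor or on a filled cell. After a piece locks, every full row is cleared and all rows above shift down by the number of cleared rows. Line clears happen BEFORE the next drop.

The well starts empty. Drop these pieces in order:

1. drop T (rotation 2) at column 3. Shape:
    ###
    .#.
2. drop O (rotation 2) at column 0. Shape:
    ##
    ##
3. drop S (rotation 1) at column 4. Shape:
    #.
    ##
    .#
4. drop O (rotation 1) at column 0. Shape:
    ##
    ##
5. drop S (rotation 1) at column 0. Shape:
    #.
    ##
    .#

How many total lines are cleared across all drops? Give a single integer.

Answer: 0

Derivation:
Drop 1: T rot2 at col 3 lands with bottom-row=0; cleared 0 line(s) (total 0); column heights now [0 0 0 2 2 2], max=2
Drop 2: O rot2 at col 0 lands with bottom-row=0; cleared 0 line(s) (total 0); column heights now [2 2 0 2 2 2], max=2
Drop 3: S rot1 at col 4 lands with bottom-row=2; cleared 0 line(s) (total 0); column heights now [2 2 0 2 5 4], max=5
Drop 4: O rot1 at col 0 lands with bottom-row=2; cleared 0 line(s) (total 0); column heights now [4 4 0 2 5 4], max=5
Drop 5: S rot1 at col 0 lands with bottom-row=4; cleared 0 line(s) (total 0); column heights now [7 6 0 2 5 4], max=7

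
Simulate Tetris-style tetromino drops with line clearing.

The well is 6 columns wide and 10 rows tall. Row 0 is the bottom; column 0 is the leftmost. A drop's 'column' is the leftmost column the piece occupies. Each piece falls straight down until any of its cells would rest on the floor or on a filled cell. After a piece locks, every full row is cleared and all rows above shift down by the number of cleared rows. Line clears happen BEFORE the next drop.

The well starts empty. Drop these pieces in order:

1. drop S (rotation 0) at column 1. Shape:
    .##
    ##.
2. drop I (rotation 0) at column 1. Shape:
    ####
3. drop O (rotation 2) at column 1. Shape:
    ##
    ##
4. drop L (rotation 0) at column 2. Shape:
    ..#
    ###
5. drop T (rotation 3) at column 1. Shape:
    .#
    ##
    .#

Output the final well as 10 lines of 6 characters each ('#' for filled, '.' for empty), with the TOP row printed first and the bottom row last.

Answer: ......
..#...
.##...
..#.#.
..###.
.##...
.##...
.####.
..##..
.##...

Derivation:
Drop 1: S rot0 at col 1 lands with bottom-row=0; cleared 0 line(s) (total 0); column heights now [0 1 2 2 0 0], max=2
Drop 2: I rot0 at col 1 lands with bottom-row=2; cleared 0 line(s) (total 0); column heights now [0 3 3 3 3 0], max=3
Drop 3: O rot2 at col 1 lands with bottom-row=3; cleared 0 line(s) (total 0); column heights now [0 5 5 3 3 0], max=5
Drop 4: L rot0 at col 2 lands with bottom-row=5; cleared 0 line(s) (total 0); column heights now [0 5 6 6 7 0], max=7
Drop 5: T rot3 at col 1 lands with bottom-row=6; cleared 0 line(s) (total 0); column heights now [0 8 9 6 7 0], max=9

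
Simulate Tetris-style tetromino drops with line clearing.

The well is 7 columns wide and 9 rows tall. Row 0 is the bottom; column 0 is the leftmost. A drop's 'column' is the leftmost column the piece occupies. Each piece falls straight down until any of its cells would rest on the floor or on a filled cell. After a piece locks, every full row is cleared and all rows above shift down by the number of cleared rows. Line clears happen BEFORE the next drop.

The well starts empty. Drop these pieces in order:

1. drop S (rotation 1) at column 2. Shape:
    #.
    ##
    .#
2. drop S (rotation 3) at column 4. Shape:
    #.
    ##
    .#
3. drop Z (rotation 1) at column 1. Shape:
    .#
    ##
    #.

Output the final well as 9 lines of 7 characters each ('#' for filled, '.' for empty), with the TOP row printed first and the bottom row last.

Answer: .......
.......
.......
.......
..#....
.##....
.##.#..
..####.
...#.#.

Derivation:
Drop 1: S rot1 at col 2 lands with bottom-row=0; cleared 0 line(s) (total 0); column heights now [0 0 3 2 0 0 0], max=3
Drop 2: S rot3 at col 4 lands with bottom-row=0; cleared 0 line(s) (total 0); column heights now [0 0 3 2 3 2 0], max=3
Drop 3: Z rot1 at col 1 lands with bottom-row=2; cleared 0 line(s) (total 0); column heights now [0 4 5 2 3 2 0], max=5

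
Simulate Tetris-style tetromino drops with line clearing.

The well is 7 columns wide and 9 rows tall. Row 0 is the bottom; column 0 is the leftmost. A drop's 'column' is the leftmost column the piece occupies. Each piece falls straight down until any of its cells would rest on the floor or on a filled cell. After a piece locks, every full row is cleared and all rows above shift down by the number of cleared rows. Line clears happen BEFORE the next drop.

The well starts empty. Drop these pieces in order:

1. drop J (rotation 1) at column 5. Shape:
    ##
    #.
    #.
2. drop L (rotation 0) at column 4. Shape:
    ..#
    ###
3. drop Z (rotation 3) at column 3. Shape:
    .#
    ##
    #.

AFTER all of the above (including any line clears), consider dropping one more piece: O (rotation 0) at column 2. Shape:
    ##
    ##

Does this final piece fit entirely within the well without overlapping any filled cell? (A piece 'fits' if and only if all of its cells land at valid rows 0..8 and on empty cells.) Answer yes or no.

Answer: yes

Derivation:
Drop 1: J rot1 at col 5 lands with bottom-row=0; cleared 0 line(s) (total 0); column heights now [0 0 0 0 0 3 3], max=3
Drop 2: L rot0 at col 4 lands with bottom-row=3; cleared 0 line(s) (total 0); column heights now [0 0 0 0 4 4 5], max=5
Drop 3: Z rot3 at col 3 lands with bottom-row=3; cleared 0 line(s) (total 0); column heights now [0 0 0 5 6 4 5], max=6
Test piece O rot0 at col 2 (width 2): heights before test = [0 0 0 5 6 4 5]; fits = True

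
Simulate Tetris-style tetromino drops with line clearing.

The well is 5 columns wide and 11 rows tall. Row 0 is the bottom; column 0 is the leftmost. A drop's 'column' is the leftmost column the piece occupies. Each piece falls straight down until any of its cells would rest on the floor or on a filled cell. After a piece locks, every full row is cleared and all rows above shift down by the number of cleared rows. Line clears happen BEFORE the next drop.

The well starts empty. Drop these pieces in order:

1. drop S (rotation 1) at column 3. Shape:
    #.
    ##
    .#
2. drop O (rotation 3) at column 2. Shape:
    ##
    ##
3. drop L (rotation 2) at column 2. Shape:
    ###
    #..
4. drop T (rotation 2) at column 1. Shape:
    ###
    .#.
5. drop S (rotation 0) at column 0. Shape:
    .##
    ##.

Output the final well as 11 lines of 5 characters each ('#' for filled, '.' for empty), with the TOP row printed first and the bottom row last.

Answer: .##..
##...
.###.
..#..
..###
..#..
..##.
..##.
...#.
...##
....#

Derivation:
Drop 1: S rot1 at col 3 lands with bottom-row=0; cleared 0 line(s) (total 0); column heights now [0 0 0 3 2], max=3
Drop 2: O rot3 at col 2 lands with bottom-row=3; cleared 0 line(s) (total 0); column heights now [0 0 5 5 2], max=5
Drop 3: L rot2 at col 2 lands with bottom-row=5; cleared 0 line(s) (total 0); column heights now [0 0 7 7 7], max=7
Drop 4: T rot2 at col 1 lands with bottom-row=7; cleared 0 line(s) (total 0); column heights now [0 9 9 9 7], max=9
Drop 5: S rot0 at col 0 lands with bottom-row=9; cleared 0 line(s) (total 0); column heights now [10 11 11 9 7], max=11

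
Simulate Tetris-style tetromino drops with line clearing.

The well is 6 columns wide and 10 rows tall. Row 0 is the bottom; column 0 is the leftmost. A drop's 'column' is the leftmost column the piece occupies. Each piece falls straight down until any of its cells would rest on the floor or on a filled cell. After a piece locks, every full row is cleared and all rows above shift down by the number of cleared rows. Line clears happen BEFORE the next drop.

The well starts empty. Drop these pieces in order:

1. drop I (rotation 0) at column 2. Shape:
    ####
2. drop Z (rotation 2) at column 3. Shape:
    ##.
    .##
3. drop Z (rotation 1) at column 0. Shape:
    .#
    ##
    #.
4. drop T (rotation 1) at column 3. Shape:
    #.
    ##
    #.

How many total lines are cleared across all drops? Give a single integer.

Drop 1: I rot0 at col 2 lands with bottom-row=0; cleared 0 line(s) (total 0); column heights now [0 0 1 1 1 1], max=1
Drop 2: Z rot2 at col 3 lands with bottom-row=1; cleared 0 line(s) (total 0); column heights now [0 0 1 3 3 2], max=3
Drop 3: Z rot1 at col 0 lands with bottom-row=0; cleared 0 line(s) (total 0); column heights now [2 3 1 3 3 2], max=3
Drop 4: T rot1 at col 3 lands with bottom-row=3; cleared 0 line(s) (total 0); column heights now [2 3 1 6 5 2], max=6

Answer: 0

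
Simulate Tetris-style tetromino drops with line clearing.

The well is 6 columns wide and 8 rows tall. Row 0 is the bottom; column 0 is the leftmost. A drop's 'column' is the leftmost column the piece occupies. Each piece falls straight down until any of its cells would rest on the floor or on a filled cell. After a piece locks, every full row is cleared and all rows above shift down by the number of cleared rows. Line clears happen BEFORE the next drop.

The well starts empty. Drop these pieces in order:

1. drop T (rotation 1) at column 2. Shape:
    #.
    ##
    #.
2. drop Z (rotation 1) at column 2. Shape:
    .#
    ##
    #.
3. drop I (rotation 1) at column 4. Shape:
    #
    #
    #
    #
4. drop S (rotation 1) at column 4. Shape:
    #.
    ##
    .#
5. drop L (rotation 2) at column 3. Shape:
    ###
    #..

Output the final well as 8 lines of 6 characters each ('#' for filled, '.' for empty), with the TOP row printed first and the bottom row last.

Drop 1: T rot1 at col 2 lands with bottom-row=0; cleared 0 line(s) (total 0); column heights now [0 0 3 2 0 0], max=3
Drop 2: Z rot1 at col 2 lands with bottom-row=3; cleared 0 line(s) (total 0); column heights now [0 0 5 6 0 0], max=6
Drop 3: I rot1 at col 4 lands with bottom-row=0; cleared 0 line(s) (total 0); column heights now [0 0 5 6 4 0], max=6
Drop 4: S rot1 at col 4 lands with bottom-row=3; cleared 0 line(s) (total 0); column heights now [0 0 5 6 6 5], max=6
Drop 5: L rot2 at col 3 lands with bottom-row=6; cleared 0 line(s) (total 0); column heights now [0 0 5 8 8 8], max=8

Answer: ...###
...#..
...##.
..####
..#.##
..#.#.
..###.
..#.#.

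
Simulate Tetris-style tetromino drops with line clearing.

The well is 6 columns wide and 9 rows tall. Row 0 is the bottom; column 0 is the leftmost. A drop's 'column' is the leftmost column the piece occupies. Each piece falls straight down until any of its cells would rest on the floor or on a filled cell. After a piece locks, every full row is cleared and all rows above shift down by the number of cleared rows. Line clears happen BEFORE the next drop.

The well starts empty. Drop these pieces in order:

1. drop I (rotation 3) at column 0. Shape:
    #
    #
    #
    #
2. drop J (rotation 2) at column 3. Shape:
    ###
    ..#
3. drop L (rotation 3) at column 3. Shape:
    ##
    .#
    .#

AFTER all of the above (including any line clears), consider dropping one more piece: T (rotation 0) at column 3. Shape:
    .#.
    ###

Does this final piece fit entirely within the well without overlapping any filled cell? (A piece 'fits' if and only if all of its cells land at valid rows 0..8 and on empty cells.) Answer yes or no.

Answer: yes

Derivation:
Drop 1: I rot3 at col 0 lands with bottom-row=0; cleared 0 line(s) (total 0); column heights now [4 0 0 0 0 0], max=4
Drop 2: J rot2 at col 3 lands with bottom-row=0; cleared 0 line(s) (total 0); column heights now [4 0 0 2 2 2], max=4
Drop 3: L rot3 at col 3 lands with bottom-row=2; cleared 0 line(s) (total 0); column heights now [4 0 0 5 5 2], max=5
Test piece T rot0 at col 3 (width 3): heights before test = [4 0 0 5 5 2]; fits = True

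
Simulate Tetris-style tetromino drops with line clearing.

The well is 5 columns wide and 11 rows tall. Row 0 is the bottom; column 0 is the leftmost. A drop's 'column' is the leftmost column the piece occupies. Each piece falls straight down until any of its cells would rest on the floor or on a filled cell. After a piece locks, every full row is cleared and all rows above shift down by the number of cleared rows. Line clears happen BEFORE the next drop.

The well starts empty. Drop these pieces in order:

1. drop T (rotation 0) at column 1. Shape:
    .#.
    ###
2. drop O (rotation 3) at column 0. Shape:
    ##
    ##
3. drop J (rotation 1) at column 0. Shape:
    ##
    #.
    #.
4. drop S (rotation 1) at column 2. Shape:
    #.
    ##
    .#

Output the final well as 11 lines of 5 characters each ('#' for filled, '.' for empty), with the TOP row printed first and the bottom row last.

Answer: .....
.....
.....
.....
.....
##...
#....
#.#..
####.
####.
.###.

Derivation:
Drop 1: T rot0 at col 1 lands with bottom-row=0; cleared 0 line(s) (total 0); column heights now [0 1 2 1 0], max=2
Drop 2: O rot3 at col 0 lands with bottom-row=1; cleared 0 line(s) (total 0); column heights now [3 3 2 1 0], max=3
Drop 3: J rot1 at col 0 lands with bottom-row=3; cleared 0 line(s) (total 0); column heights now [6 6 2 1 0], max=6
Drop 4: S rot1 at col 2 lands with bottom-row=1; cleared 0 line(s) (total 0); column heights now [6 6 4 3 0], max=6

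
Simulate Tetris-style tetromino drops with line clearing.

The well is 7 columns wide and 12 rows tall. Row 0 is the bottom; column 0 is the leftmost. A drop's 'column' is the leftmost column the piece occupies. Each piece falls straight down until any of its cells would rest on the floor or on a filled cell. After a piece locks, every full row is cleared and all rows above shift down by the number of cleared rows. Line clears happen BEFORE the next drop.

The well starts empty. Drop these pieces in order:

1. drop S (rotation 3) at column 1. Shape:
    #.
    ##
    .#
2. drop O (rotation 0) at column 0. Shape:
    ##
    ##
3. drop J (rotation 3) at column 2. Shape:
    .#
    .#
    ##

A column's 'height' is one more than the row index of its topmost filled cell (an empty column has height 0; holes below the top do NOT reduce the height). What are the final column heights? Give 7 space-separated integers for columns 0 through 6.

Answer: 5 5 3 5 0 0 0

Derivation:
Drop 1: S rot3 at col 1 lands with bottom-row=0; cleared 0 line(s) (total 0); column heights now [0 3 2 0 0 0 0], max=3
Drop 2: O rot0 at col 0 lands with bottom-row=3; cleared 0 line(s) (total 0); column heights now [5 5 2 0 0 0 0], max=5
Drop 3: J rot3 at col 2 lands with bottom-row=2; cleared 0 line(s) (total 0); column heights now [5 5 3 5 0 0 0], max=5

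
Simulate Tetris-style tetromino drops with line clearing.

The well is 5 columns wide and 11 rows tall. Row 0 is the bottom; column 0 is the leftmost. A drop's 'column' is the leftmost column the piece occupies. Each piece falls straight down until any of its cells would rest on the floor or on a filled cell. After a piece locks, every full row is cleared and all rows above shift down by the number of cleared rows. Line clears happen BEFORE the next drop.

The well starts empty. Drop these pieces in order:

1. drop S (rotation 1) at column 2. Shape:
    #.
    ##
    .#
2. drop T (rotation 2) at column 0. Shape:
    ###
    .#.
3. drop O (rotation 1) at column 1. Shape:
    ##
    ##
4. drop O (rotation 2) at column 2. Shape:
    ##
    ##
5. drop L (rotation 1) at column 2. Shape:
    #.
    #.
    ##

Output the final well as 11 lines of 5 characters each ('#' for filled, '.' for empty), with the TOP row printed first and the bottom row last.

Answer: ..#..
..#..
..##.
..##.
..##.
.##..
.##..
###..
.##..
..##.
...#.

Derivation:
Drop 1: S rot1 at col 2 lands with bottom-row=0; cleared 0 line(s) (total 0); column heights now [0 0 3 2 0], max=3
Drop 2: T rot2 at col 0 lands with bottom-row=2; cleared 0 line(s) (total 0); column heights now [4 4 4 2 0], max=4
Drop 3: O rot1 at col 1 lands with bottom-row=4; cleared 0 line(s) (total 0); column heights now [4 6 6 2 0], max=6
Drop 4: O rot2 at col 2 lands with bottom-row=6; cleared 0 line(s) (total 0); column heights now [4 6 8 8 0], max=8
Drop 5: L rot1 at col 2 lands with bottom-row=8; cleared 0 line(s) (total 0); column heights now [4 6 11 9 0], max=11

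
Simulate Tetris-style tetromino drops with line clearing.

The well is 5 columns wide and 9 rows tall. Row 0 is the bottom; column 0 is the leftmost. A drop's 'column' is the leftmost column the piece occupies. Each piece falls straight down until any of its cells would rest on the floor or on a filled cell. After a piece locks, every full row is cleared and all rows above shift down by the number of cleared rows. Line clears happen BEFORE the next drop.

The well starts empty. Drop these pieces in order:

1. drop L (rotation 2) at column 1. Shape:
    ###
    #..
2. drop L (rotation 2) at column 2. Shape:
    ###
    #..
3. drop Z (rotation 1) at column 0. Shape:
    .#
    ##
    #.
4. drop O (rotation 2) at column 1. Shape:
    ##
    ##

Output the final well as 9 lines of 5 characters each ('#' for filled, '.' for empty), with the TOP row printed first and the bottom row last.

Answer: .....
.....
.....
.##..
.##..
.####
###..
####.
.#...

Derivation:
Drop 1: L rot2 at col 1 lands with bottom-row=0; cleared 0 line(s) (total 0); column heights now [0 2 2 2 0], max=2
Drop 2: L rot2 at col 2 lands with bottom-row=2; cleared 0 line(s) (total 0); column heights now [0 2 4 4 4], max=4
Drop 3: Z rot1 at col 0 lands with bottom-row=1; cleared 0 line(s) (total 0); column heights now [3 4 4 4 4], max=4
Drop 4: O rot2 at col 1 lands with bottom-row=4; cleared 0 line(s) (total 0); column heights now [3 6 6 4 4], max=6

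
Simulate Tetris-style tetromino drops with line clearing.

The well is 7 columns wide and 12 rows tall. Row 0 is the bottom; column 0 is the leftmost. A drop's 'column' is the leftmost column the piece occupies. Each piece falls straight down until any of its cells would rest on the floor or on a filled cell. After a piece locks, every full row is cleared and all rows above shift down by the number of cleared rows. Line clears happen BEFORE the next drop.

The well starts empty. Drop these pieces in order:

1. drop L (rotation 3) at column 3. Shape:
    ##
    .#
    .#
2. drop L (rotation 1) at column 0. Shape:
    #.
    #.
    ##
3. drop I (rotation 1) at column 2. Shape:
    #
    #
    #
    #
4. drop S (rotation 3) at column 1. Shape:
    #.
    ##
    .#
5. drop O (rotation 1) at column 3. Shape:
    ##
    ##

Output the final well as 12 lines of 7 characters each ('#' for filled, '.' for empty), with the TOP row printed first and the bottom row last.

Drop 1: L rot3 at col 3 lands with bottom-row=0; cleared 0 line(s) (total 0); column heights now [0 0 0 3 3 0 0], max=3
Drop 2: L rot1 at col 0 lands with bottom-row=0; cleared 0 line(s) (total 0); column heights now [3 1 0 3 3 0 0], max=3
Drop 3: I rot1 at col 2 lands with bottom-row=0; cleared 0 line(s) (total 0); column heights now [3 1 4 3 3 0 0], max=4
Drop 4: S rot3 at col 1 lands with bottom-row=4; cleared 0 line(s) (total 0); column heights now [3 7 6 3 3 0 0], max=7
Drop 5: O rot1 at col 3 lands with bottom-row=3; cleared 0 line(s) (total 0); column heights now [3 7 6 5 5 0 0], max=7

Answer: .......
.......
.......
.......
.......
.#.....
.##....
..###..
..###..
#.###..
#.#.#..
###.#..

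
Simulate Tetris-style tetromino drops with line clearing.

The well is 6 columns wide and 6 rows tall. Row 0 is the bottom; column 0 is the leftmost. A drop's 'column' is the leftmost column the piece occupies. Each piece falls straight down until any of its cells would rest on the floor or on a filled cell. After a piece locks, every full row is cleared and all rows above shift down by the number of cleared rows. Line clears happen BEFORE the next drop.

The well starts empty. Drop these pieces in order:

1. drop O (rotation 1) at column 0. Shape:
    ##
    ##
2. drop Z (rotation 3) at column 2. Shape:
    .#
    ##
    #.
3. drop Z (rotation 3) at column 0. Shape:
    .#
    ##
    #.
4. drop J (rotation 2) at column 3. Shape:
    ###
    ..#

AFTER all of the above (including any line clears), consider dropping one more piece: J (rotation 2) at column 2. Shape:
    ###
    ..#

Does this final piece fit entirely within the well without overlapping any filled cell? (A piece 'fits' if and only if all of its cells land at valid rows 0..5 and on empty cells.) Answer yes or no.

Drop 1: O rot1 at col 0 lands with bottom-row=0; cleared 0 line(s) (total 0); column heights now [2 2 0 0 0 0], max=2
Drop 2: Z rot3 at col 2 lands with bottom-row=0; cleared 0 line(s) (total 0); column heights now [2 2 2 3 0 0], max=3
Drop 3: Z rot3 at col 0 lands with bottom-row=2; cleared 0 line(s) (total 0); column heights now [4 5 2 3 0 0], max=5
Drop 4: J rot2 at col 3 lands with bottom-row=2; cleared 0 line(s) (total 0); column heights now [4 5 2 4 4 4], max=5
Test piece J rot2 at col 2 (width 3): heights before test = [4 5 2 4 4 4]; fits = True

Answer: yes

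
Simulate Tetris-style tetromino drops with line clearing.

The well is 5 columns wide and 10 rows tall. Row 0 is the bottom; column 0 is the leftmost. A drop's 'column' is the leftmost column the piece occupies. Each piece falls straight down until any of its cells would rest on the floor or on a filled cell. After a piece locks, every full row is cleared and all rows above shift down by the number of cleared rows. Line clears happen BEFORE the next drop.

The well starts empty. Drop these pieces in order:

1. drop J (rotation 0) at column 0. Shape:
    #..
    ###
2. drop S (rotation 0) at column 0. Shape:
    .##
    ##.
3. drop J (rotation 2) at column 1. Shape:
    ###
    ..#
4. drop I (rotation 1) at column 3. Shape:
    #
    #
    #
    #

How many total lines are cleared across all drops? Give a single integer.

Answer: 0

Derivation:
Drop 1: J rot0 at col 0 lands with bottom-row=0; cleared 0 line(s) (total 0); column heights now [2 1 1 0 0], max=2
Drop 2: S rot0 at col 0 lands with bottom-row=2; cleared 0 line(s) (total 0); column heights now [3 4 4 0 0], max=4
Drop 3: J rot2 at col 1 lands with bottom-row=3; cleared 0 line(s) (total 0); column heights now [3 5 5 5 0], max=5
Drop 4: I rot1 at col 3 lands with bottom-row=5; cleared 0 line(s) (total 0); column heights now [3 5 5 9 0], max=9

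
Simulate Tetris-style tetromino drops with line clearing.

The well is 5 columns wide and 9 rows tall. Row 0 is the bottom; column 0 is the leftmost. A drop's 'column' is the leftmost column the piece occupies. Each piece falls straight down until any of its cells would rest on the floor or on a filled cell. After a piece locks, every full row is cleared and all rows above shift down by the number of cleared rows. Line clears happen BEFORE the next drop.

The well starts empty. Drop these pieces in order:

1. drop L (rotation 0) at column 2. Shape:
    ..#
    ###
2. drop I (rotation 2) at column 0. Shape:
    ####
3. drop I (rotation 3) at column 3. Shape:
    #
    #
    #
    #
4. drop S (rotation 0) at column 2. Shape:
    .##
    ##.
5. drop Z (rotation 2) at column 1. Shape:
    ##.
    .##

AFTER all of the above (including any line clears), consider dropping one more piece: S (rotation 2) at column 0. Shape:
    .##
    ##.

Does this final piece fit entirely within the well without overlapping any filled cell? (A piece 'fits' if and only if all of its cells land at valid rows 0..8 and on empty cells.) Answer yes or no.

Drop 1: L rot0 at col 2 lands with bottom-row=0; cleared 0 line(s) (total 0); column heights now [0 0 1 1 2], max=2
Drop 2: I rot2 at col 0 lands with bottom-row=1; cleared 1 line(s) (total 1); column heights now [0 0 1 1 1], max=1
Drop 3: I rot3 at col 3 lands with bottom-row=1; cleared 0 line(s) (total 1); column heights now [0 0 1 5 1], max=5
Drop 4: S rot0 at col 2 lands with bottom-row=5; cleared 0 line(s) (total 1); column heights now [0 0 6 7 7], max=7
Drop 5: Z rot2 at col 1 lands with bottom-row=7; cleared 0 line(s) (total 1); column heights now [0 9 9 8 7], max=9
Test piece S rot2 at col 0 (width 3): heights before test = [0 9 9 8 7]; fits = False

Answer: no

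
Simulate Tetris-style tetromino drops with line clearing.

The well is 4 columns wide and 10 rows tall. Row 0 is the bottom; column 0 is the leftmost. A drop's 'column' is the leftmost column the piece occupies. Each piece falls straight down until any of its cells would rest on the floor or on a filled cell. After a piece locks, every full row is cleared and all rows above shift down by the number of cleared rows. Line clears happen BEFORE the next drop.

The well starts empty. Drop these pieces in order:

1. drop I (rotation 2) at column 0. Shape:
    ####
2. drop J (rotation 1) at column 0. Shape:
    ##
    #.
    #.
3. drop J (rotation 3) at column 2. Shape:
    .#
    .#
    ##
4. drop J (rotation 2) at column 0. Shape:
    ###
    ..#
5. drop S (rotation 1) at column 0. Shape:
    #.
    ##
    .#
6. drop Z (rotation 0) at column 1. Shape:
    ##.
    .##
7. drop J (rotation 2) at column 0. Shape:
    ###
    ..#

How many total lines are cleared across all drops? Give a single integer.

Answer: 3

Derivation:
Drop 1: I rot2 at col 0 lands with bottom-row=0; cleared 1 line(s) (total 1); column heights now [0 0 0 0], max=0
Drop 2: J rot1 at col 0 lands with bottom-row=0; cleared 0 line(s) (total 1); column heights now [3 3 0 0], max=3
Drop 3: J rot3 at col 2 lands with bottom-row=0; cleared 0 line(s) (total 1); column heights now [3 3 1 3], max=3
Drop 4: J rot2 at col 0 lands with bottom-row=2; cleared 1 line(s) (total 2); column heights now [3 3 3 2], max=3
Drop 5: S rot1 at col 0 lands with bottom-row=3; cleared 0 line(s) (total 2); column heights now [6 5 3 2], max=6
Drop 6: Z rot0 at col 1 lands with bottom-row=4; cleared 1 line(s) (total 3); column heights now [5 5 5 2], max=5
Drop 7: J rot2 at col 0 lands with bottom-row=5; cleared 0 line(s) (total 3); column heights now [7 7 7 2], max=7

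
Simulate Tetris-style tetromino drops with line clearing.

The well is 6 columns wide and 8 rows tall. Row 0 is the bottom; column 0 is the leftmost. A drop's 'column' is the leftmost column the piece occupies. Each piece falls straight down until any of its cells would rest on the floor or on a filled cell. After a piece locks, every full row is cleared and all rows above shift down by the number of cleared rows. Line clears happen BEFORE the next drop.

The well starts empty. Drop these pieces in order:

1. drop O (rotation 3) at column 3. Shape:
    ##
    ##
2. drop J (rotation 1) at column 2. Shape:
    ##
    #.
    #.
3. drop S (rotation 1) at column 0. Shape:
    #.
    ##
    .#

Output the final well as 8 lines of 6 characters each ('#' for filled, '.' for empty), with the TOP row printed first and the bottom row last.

Drop 1: O rot3 at col 3 lands with bottom-row=0; cleared 0 line(s) (total 0); column heights now [0 0 0 2 2 0], max=2
Drop 2: J rot1 at col 2 lands with bottom-row=0; cleared 0 line(s) (total 0); column heights now [0 0 3 3 2 0], max=3
Drop 3: S rot1 at col 0 lands with bottom-row=0; cleared 0 line(s) (total 0); column heights now [3 2 3 3 2 0], max=3

Answer: ......
......
......
......
......
#.##..
#####.
.####.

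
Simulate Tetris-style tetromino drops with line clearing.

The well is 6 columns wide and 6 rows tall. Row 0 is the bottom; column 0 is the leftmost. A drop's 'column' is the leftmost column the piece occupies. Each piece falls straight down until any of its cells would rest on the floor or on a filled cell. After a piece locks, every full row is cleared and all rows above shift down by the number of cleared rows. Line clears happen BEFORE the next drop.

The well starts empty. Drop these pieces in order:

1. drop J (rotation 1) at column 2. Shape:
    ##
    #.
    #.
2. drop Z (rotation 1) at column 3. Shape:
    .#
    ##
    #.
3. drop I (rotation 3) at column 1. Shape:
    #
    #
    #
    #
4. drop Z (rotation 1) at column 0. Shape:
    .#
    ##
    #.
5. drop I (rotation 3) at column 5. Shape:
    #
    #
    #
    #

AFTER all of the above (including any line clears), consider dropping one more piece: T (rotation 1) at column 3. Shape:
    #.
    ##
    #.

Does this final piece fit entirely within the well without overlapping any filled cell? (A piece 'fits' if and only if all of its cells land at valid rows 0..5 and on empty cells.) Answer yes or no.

Drop 1: J rot1 at col 2 lands with bottom-row=0; cleared 0 line(s) (total 0); column heights now [0 0 3 3 0 0], max=3
Drop 2: Z rot1 at col 3 lands with bottom-row=3; cleared 0 line(s) (total 0); column heights now [0 0 3 5 6 0], max=6
Drop 3: I rot3 at col 1 lands with bottom-row=0; cleared 0 line(s) (total 0); column heights now [0 4 3 5 6 0], max=6
Drop 4: Z rot1 at col 0 lands with bottom-row=3; cleared 0 line(s) (total 0); column heights now [5 6 3 5 6 0], max=6
Drop 5: I rot3 at col 5 lands with bottom-row=0; cleared 0 line(s) (total 0); column heights now [5 6 3 5 6 4], max=6
Test piece T rot1 at col 3 (width 2): heights before test = [5 6 3 5 6 4]; fits = False

Answer: no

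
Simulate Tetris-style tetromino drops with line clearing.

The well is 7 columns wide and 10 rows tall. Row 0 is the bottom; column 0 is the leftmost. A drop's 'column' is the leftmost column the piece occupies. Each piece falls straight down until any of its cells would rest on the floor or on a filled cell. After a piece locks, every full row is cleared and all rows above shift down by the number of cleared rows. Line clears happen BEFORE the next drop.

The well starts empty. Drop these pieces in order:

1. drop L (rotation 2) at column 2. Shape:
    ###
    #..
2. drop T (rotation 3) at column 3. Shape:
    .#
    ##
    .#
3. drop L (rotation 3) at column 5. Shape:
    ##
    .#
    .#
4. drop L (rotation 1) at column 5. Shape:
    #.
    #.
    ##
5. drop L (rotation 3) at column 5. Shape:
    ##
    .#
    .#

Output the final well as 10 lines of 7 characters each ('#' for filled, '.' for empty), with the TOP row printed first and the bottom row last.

Answer: .......
.......
.......
.....##
.....##
....###
...####
....###
..###.#
..#...#

Derivation:
Drop 1: L rot2 at col 2 lands with bottom-row=0; cleared 0 line(s) (total 0); column heights now [0 0 2 2 2 0 0], max=2
Drop 2: T rot3 at col 3 lands with bottom-row=2; cleared 0 line(s) (total 0); column heights now [0 0 2 4 5 0 0], max=5
Drop 3: L rot3 at col 5 lands with bottom-row=0; cleared 0 line(s) (total 0); column heights now [0 0 2 4 5 3 3], max=5
Drop 4: L rot1 at col 5 lands with bottom-row=3; cleared 0 line(s) (total 0); column heights now [0 0 2 4 5 6 4], max=6
Drop 5: L rot3 at col 5 lands with bottom-row=4; cleared 0 line(s) (total 0); column heights now [0 0 2 4 5 7 7], max=7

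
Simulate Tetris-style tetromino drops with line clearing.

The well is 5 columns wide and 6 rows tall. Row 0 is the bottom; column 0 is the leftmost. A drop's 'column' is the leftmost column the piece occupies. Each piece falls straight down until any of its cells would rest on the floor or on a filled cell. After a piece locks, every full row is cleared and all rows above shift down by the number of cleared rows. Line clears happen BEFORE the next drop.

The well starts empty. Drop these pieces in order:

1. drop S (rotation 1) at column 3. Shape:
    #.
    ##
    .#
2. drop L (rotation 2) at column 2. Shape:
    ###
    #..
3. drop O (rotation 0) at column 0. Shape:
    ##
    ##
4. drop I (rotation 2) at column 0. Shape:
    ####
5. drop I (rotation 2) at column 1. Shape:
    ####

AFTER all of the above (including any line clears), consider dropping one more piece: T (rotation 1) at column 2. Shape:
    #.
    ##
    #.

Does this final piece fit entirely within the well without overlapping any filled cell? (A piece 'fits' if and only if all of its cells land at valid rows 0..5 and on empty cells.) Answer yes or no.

Answer: no

Derivation:
Drop 1: S rot1 at col 3 lands with bottom-row=0; cleared 0 line(s) (total 0); column heights now [0 0 0 3 2], max=3
Drop 2: L rot2 at col 2 lands with bottom-row=2; cleared 0 line(s) (total 0); column heights now [0 0 4 4 4], max=4
Drop 3: O rot0 at col 0 lands with bottom-row=0; cleared 0 line(s) (total 0); column heights now [2 2 4 4 4], max=4
Drop 4: I rot2 at col 0 lands with bottom-row=4; cleared 0 line(s) (total 0); column heights now [5 5 5 5 4], max=5
Drop 5: I rot2 at col 1 lands with bottom-row=5; cleared 0 line(s) (total 0); column heights now [5 6 6 6 6], max=6
Test piece T rot1 at col 2 (width 2): heights before test = [5 6 6 6 6]; fits = False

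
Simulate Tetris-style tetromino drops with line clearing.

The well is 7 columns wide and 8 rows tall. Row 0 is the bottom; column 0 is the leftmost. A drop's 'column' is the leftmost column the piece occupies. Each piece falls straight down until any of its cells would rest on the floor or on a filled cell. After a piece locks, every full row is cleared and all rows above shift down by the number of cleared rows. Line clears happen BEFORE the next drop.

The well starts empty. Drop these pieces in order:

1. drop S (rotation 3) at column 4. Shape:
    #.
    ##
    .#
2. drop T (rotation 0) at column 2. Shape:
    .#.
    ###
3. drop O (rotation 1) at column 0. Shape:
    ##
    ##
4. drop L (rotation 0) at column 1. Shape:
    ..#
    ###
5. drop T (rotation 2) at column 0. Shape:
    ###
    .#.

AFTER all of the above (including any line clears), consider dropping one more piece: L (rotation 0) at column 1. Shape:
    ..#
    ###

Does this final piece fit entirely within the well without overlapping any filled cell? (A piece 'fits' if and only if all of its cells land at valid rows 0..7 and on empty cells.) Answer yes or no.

Drop 1: S rot3 at col 4 lands with bottom-row=0; cleared 0 line(s) (total 0); column heights now [0 0 0 0 3 2 0], max=3
Drop 2: T rot0 at col 2 lands with bottom-row=3; cleared 0 line(s) (total 0); column heights now [0 0 4 5 4 2 0], max=5
Drop 3: O rot1 at col 0 lands with bottom-row=0; cleared 0 line(s) (total 0); column heights now [2 2 4 5 4 2 0], max=5
Drop 4: L rot0 at col 1 lands with bottom-row=5; cleared 0 line(s) (total 0); column heights now [2 6 6 7 4 2 0], max=7
Drop 5: T rot2 at col 0 lands with bottom-row=6; cleared 0 line(s) (total 0); column heights now [8 8 8 7 4 2 0], max=8
Test piece L rot0 at col 1 (width 3): heights before test = [8 8 8 7 4 2 0]; fits = False

Answer: no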